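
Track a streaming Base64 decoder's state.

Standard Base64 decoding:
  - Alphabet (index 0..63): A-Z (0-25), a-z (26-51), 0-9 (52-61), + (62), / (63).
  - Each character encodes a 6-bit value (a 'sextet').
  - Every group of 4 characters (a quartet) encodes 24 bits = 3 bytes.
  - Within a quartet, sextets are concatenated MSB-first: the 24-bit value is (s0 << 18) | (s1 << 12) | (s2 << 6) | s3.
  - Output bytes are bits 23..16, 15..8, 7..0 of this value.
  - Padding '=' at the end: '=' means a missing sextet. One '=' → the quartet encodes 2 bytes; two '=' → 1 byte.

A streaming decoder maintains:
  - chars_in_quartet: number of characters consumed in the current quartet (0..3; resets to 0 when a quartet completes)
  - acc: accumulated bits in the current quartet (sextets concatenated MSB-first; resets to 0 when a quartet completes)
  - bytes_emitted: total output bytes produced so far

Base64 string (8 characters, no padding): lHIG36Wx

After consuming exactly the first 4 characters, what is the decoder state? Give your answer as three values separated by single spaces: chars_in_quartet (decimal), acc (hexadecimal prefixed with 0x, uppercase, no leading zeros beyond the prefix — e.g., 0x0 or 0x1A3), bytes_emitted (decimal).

Answer: 0 0x0 3

Derivation:
After char 0 ('l'=37): chars_in_quartet=1 acc=0x25 bytes_emitted=0
After char 1 ('H'=7): chars_in_quartet=2 acc=0x947 bytes_emitted=0
After char 2 ('I'=8): chars_in_quartet=3 acc=0x251C8 bytes_emitted=0
After char 3 ('G'=6): chars_in_quartet=4 acc=0x947206 -> emit 94 72 06, reset; bytes_emitted=3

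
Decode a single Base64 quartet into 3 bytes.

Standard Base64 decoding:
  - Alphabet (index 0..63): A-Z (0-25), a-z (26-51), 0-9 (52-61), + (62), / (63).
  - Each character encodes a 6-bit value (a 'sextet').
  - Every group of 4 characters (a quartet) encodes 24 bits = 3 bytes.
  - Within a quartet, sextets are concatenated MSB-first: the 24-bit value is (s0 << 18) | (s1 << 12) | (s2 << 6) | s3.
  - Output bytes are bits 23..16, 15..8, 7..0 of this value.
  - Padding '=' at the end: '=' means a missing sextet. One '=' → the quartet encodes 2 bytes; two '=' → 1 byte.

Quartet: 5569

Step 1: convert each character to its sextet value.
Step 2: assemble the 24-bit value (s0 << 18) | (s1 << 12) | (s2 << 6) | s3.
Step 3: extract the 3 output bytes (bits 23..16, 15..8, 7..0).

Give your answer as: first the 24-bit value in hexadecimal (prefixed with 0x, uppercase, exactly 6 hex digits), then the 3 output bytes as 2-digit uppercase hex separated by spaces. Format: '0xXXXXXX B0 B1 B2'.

Sextets: 5=57, 5=57, 6=58, 9=61
24-bit: (57<<18) | (57<<12) | (58<<6) | 61
      = 0xE40000 | 0x039000 | 0x000E80 | 0x00003D
      = 0xE79EBD
Bytes: (v>>16)&0xFF=E7, (v>>8)&0xFF=9E, v&0xFF=BD

Answer: 0xE79EBD E7 9E BD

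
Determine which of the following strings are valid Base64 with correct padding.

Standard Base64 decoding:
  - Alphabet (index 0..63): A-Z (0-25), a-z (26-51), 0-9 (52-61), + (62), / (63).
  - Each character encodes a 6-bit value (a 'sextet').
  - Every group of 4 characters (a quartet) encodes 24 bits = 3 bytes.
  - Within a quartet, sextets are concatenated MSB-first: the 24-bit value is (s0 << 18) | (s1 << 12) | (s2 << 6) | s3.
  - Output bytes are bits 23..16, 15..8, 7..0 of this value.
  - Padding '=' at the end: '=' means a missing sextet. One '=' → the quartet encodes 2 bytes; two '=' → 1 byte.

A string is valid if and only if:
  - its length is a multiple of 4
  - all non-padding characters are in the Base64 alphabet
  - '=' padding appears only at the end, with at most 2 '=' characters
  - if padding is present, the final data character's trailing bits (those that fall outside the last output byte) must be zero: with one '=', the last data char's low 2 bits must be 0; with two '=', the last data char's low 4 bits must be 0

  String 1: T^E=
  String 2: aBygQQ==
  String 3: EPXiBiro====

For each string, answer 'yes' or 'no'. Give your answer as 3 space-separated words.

String 1: 'T^E=' → invalid (bad char(s): ['^'])
String 2: 'aBygQQ==' → valid
String 3: 'EPXiBiro====' → invalid (4 pad chars (max 2))

Answer: no yes no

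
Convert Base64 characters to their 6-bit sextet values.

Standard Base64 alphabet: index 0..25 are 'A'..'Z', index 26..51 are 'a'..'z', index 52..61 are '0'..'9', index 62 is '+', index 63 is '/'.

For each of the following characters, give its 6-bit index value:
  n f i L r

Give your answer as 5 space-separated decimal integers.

Answer: 39 31 34 11 43

Derivation:
'n': a..z range, 26 + ord('n') − ord('a') = 39
'f': a..z range, 26 + ord('f') − ord('a') = 31
'i': a..z range, 26 + ord('i') − ord('a') = 34
'L': A..Z range, ord('L') − ord('A') = 11
'r': a..z range, 26 + ord('r') − ord('a') = 43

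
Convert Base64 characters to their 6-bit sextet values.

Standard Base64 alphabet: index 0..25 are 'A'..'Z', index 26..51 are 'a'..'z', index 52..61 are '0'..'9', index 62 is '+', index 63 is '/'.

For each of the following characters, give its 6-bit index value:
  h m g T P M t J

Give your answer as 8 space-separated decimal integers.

'h': a..z range, 26 + ord('h') − ord('a') = 33
'm': a..z range, 26 + ord('m') − ord('a') = 38
'g': a..z range, 26 + ord('g') − ord('a') = 32
'T': A..Z range, ord('T') − ord('A') = 19
'P': A..Z range, ord('P') − ord('A') = 15
'M': A..Z range, ord('M') − ord('A') = 12
't': a..z range, 26 + ord('t') − ord('a') = 45
'J': A..Z range, ord('J') − ord('A') = 9

Answer: 33 38 32 19 15 12 45 9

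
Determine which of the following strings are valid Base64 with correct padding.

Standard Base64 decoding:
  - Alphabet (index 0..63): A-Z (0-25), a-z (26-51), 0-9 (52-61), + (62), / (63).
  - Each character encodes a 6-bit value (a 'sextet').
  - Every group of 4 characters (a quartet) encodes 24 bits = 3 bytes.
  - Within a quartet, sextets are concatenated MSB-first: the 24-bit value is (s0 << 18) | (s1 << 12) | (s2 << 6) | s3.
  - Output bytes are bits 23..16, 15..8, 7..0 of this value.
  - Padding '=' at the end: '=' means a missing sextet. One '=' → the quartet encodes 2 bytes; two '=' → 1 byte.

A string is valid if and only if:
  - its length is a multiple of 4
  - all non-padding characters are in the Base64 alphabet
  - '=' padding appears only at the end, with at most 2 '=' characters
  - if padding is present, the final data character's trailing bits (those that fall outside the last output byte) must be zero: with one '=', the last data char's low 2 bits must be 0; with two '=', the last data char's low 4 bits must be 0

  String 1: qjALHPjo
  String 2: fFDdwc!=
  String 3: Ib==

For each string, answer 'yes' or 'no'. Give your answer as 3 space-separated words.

Answer: yes no no

Derivation:
String 1: 'qjALHPjo' → valid
String 2: 'fFDdwc!=' → invalid (bad char(s): ['!'])
String 3: 'Ib==' → invalid (bad trailing bits)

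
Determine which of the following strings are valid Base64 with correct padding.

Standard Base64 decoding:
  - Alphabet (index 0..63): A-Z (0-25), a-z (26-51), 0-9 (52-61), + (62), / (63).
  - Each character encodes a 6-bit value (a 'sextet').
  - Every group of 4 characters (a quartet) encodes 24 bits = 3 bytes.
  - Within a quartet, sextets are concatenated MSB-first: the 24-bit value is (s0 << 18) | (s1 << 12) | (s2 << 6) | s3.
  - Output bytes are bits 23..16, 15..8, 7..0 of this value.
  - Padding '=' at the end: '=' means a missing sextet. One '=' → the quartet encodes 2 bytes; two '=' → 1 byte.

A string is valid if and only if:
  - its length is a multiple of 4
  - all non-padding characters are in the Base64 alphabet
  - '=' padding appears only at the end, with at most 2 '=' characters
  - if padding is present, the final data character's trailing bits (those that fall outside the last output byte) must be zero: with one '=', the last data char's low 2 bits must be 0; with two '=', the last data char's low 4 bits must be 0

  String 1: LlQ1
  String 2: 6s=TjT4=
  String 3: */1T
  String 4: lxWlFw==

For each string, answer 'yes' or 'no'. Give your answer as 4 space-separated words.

Answer: yes no no yes

Derivation:
String 1: 'LlQ1' → valid
String 2: '6s=TjT4=' → invalid (bad char(s): ['=']; '=' in middle)
String 3: '*/1T' → invalid (bad char(s): ['*'])
String 4: 'lxWlFw==' → valid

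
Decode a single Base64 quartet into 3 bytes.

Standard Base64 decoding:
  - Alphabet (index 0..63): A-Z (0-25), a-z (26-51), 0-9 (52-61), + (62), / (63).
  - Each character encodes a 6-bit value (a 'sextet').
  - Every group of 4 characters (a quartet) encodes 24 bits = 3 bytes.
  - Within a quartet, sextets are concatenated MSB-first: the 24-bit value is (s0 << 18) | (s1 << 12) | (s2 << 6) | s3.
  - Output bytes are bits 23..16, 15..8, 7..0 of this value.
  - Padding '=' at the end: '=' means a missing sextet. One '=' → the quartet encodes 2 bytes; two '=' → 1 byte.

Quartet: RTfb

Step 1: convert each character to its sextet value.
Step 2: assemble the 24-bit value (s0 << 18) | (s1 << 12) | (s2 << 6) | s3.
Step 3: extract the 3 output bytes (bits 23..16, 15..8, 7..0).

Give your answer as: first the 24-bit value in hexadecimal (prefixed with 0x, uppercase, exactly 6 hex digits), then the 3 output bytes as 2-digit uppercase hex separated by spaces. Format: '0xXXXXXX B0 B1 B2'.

Answer: 0x4537DB 45 37 DB

Derivation:
Sextets: R=17, T=19, f=31, b=27
24-bit: (17<<18) | (19<<12) | (31<<6) | 27
      = 0x440000 | 0x013000 | 0x0007C0 | 0x00001B
      = 0x4537DB
Bytes: (v>>16)&0xFF=45, (v>>8)&0xFF=37, v&0xFF=DB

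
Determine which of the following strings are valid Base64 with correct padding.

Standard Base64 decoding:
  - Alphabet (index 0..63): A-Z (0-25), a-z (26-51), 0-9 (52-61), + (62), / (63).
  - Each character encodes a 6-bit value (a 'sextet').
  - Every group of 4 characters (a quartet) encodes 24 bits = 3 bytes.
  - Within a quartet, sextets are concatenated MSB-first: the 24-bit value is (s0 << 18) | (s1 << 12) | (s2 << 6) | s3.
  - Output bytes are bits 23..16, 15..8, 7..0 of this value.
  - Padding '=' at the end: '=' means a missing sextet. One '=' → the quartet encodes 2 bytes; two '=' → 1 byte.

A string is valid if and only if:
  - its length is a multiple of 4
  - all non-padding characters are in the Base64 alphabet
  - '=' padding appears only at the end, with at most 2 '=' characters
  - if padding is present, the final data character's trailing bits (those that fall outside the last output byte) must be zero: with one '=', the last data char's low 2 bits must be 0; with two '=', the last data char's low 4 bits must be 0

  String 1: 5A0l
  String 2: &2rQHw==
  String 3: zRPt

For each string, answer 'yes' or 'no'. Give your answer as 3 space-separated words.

String 1: '5A0l' → valid
String 2: '&2rQHw==' → invalid (bad char(s): ['&'])
String 3: 'zRPt' → valid

Answer: yes no yes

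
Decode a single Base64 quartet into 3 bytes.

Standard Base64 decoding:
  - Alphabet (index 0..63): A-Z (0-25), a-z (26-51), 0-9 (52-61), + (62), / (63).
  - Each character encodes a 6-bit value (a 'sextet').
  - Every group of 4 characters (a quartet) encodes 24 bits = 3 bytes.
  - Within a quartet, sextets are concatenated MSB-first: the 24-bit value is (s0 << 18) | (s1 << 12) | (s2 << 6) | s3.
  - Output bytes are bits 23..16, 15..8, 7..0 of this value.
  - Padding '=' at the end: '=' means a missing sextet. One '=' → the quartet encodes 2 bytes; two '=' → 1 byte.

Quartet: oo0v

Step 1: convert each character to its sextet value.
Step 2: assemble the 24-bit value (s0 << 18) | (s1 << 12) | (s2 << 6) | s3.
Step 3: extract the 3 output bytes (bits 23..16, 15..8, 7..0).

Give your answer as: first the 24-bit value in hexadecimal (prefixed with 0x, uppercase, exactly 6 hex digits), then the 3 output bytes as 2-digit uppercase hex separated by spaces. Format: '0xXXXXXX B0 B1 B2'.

Sextets: o=40, o=40, 0=52, v=47
24-bit: (40<<18) | (40<<12) | (52<<6) | 47
      = 0xA00000 | 0x028000 | 0x000D00 | 0x00002F
      = 0xA28D2F
Bytes: (v>>16)&0xFF=A2, (v>>8)&0xFF=8D, v&0xFF=2F

Answer: 0xA28D2F A2 8D 2F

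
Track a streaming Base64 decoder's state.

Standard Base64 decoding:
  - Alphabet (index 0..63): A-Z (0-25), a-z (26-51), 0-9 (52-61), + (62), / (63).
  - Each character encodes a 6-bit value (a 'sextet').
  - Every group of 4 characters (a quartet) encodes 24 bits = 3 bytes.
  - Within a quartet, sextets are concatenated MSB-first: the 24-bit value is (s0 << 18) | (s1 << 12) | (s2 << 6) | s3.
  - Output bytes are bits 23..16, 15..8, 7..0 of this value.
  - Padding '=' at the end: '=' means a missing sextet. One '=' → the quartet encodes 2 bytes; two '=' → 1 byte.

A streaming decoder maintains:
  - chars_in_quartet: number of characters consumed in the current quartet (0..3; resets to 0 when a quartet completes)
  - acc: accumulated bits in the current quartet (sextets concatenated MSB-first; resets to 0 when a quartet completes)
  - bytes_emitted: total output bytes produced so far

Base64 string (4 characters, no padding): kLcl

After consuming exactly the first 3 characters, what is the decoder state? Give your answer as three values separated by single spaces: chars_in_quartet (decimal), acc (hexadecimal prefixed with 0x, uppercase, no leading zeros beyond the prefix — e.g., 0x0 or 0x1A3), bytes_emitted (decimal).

After char 0 ('k'=36): chars_in_quartet=1 acc=0x24 bytes_emitted=0
After char 1 ('L'=11): chars_in_quartet=2 acc=0x90B bytes_emitted=0
After char 2 ('c'=28): chars_in_quartet=3 acc=0x242DC bytes_emitted=0

Answer: 3 0x242DC 0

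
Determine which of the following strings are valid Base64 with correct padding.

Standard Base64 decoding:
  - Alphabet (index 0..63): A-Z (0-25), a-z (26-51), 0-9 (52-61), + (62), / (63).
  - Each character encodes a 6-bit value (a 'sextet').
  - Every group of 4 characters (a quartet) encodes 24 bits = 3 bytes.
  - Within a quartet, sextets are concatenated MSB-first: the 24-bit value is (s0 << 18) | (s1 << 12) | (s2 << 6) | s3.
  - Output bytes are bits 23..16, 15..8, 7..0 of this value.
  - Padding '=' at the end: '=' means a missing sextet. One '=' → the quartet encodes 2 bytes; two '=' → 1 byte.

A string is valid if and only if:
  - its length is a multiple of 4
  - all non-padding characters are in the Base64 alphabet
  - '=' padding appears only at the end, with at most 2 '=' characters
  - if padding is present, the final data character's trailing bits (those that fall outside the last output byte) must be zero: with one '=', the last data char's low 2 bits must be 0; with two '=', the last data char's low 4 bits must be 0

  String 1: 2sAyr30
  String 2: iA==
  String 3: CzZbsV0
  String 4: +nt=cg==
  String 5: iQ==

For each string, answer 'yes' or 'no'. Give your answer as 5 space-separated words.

Answer: no yes no no yes

Derivation:
String 1: '2sAyr30' → invalid (len=7 not mult of 4)
String 2: 'iA==' → valid
String 3: 'CzZbsV0' → invalid (len=7 not mult of 4)
String 4: '+nt=cg==' → invalid (bad char(s): ['=']; '=' in middle)
String 5: 'iQ==' → valid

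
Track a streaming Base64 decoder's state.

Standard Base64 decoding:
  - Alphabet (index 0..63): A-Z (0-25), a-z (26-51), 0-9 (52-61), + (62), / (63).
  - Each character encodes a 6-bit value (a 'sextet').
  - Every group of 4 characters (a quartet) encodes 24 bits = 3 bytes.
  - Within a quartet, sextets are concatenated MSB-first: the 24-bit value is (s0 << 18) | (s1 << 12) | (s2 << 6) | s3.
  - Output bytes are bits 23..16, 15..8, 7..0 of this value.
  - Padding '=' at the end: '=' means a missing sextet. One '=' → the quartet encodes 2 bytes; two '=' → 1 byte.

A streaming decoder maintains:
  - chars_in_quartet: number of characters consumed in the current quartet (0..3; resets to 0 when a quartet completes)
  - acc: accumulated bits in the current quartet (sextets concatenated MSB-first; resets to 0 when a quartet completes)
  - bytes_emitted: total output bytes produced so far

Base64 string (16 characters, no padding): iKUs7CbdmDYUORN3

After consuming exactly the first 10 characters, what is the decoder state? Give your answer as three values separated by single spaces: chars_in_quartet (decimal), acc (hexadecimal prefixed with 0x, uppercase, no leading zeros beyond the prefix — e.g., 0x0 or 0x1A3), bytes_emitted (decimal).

After char 0 ('i'=34): chars_in_quartet=1 acc=0x22 bytes_emitted=0
After char 1 ('K'=10): chars_in_quartet=2 acc=0x88A bytes_emitted=0
After char 2 ('U'=20): chars_in_quartet=3 acc=0x22294 bytes_emitted=0
After char 3 ('s'=44): chars_in_quartet=4 acc=0x88A52C -> emit 88 A5 2C, reset; bytes_emitted=3
After char 4 ('7'=59): chars_in_quartet=1 acc=0x3B bytes_emitted=3
After char 5 ('C'=2): chars_in_quartet=2 acc=0xEC2 bytes_emitted=3
After char 6 ('b'=27): chars_in_quartet=3 acc=0x3B09B bytes_emitted=3
After char 7 ('d'=29): chars_in_quartet=4 acc=0xEC26DD -> emit EC 26 DD, reset; bytes_emitted=6
After char 8 ('m'=38): chars_in_quartet=1 acc=0x26 bytes_emitted=6
After char 9 ('D'=3): chars_in_quartet=2 acc=0x983 bytes_emitted=6

Answer: 2 0x983 6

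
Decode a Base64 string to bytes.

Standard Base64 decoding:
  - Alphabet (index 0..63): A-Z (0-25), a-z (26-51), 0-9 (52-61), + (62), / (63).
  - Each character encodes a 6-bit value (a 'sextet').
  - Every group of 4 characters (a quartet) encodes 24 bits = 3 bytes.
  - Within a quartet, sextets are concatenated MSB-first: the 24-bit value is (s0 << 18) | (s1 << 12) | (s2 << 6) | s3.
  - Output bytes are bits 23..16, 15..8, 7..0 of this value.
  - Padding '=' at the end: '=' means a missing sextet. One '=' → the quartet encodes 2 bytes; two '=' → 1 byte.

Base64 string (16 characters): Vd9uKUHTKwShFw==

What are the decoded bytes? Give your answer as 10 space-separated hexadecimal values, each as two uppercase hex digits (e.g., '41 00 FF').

After char 0 ('V'=21): chars_in_quartet=1 acc=0x15 bytes_emitted=0
After char 1 ('d'=29): chars_in_quartet=2 acc=0x55D bytes_emitted=0
After char 2 ('9'=61): chars_in_quartet=3 acc=0x1577D bytes_emitted=0
After char 3 ('u'=46): chars_in_quartet=4 acc=0x55DF6E -> emit 55 DF 6E, reset; bytes_emitted=3
After char 4 ('K'=10): chars_in_quartet=1 acc=0xA bytes_emitted=3
After char 5 ('U'=20): chars_in_quartet=2 acc=0x294 bytes_emitted=3
After char 6 ('H'=7): chars_in_quartet=3 acc=0xA507 bytes_emitted=3
After char 7 ('T'=19): chars_in_quartet=4 acc=0x2941D3 -> emit 29 41 D3, reset; bytes_emitted=6
After char 8 ('K'=10): chars_in_quartet=1 acc=0xA bytes_emitted=6
After char 9 ('w'=48): chars_in_quartet=2 acc=0x2B0 bytes_emitted=6
After char 10 ('S'=18): chars_in_quartet=3 acc=0xAC12 bytes_emitted=6
After char 11 ('h'=33): chars_in_quartet=4 acc=0x2B04A1 -> emit 2B 04 A1, reset; bytes_emitted=9
After char 12 ('F'=5): chars_in_quartet=1 acc=0x5 bytes_emitted=9
After char 13 ('w'=48): chars_in_quartet=2 acc=0x170 bytes_emitted=9
Padding '==': partial quartet acc=0x170 -> emit 17; bytes_emitted=10

Answer: 55 DF 6E 29 41 D3 2B 04 A1 17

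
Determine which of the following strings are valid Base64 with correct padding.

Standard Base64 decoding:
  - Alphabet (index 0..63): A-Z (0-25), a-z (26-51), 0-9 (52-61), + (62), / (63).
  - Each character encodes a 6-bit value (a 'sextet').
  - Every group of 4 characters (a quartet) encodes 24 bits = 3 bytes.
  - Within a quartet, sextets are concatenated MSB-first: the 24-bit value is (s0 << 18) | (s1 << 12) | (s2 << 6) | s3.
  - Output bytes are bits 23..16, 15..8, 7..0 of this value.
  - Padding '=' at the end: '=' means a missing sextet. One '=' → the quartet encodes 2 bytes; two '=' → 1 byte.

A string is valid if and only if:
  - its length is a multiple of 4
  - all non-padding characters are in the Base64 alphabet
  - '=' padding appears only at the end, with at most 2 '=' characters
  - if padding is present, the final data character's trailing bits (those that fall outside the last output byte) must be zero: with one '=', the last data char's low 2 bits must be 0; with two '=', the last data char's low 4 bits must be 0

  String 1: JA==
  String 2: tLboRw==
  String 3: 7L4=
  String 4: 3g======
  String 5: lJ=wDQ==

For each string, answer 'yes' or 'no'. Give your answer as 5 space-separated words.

Answer: yes yes yes no no

Derivation:
String 1: 'JA==' → valid
String 2: 'tLboRw==' → valid
String 3: '7L4=' → valid
String 4: '3g======' → invalid (6 pad chars (max 2))
String 5: 'lJ=wDQ==' → invalid (bad char(s): ['=']; '=' in middle)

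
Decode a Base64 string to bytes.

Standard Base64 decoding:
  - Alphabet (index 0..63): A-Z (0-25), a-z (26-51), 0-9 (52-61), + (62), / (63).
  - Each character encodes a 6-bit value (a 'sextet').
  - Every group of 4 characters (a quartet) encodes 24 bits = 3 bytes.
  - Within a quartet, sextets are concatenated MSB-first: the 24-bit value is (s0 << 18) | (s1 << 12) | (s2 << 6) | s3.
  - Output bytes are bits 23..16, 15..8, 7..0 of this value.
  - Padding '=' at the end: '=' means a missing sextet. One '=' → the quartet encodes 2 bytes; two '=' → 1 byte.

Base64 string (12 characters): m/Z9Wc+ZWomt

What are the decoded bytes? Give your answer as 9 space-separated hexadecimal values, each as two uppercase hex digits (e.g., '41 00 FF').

After char 0 ('m'=38): chars_in_quartet=1 acc=0x26 bytes_emitted=0
After char 1 ('/'=63): chars_in_quartet=2 acc=0x9BF bytes_emitted=0
After char 2 ('Z'=25): chars_in_quartet=3 acc=0x26FD9 bytes_emitted=0
After char 3 ('9'=61): chars_in_quartet=4 acc=0x9BF67D -> emit 9B F6 7D, reset; bytes_emitted=3
After char 4 ('W'=22): chars_in_quartet=1 acc=0x16 bytes_emitted=3
After char 5 ('c'=28): chars_in_quartet=2 acc=0x59C bytes_emitted=3
After char 6 ('+'=62): chars_in_quartet=3 acc=0x1673E bytes_emitted=3
After char 7 ('Z'=25): chars_in_quartet=4 acc=0x59CF99 -> emit 59 CF 99, reset; bytes_emitted=6
After char 8 ('W'=22): chars_in_quartet=1 acc=0x16 bytes_emitted=6
After char 9 ('o'=40): chars_in_quartet=2 acc=0x5A8 bytes_emitted=6
After char 10 ('m'=38): chars_in_quartet=3 acc=0x16A26 bytes_emitted=6
After char 11 ('t'=45): chars_in_quartet=4 acc=0x5A89AD -> emit 5A 89 AD, reset; bytes_emitted=9

Answer: 9B F6 7D 59 CF 99 5A 89 AD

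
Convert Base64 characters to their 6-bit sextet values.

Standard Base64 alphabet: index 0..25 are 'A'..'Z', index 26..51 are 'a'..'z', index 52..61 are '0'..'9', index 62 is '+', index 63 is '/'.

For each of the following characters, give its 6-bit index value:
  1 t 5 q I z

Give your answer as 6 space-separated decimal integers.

Answer: 53 45 57 42 8 51

Derivation:
'1': 0..9 range, 52 + ord('1') − ord('0') = 53
't': a..z range, 26 + ord('t') − ord('a') = 45
'5': 0..9 range, 52 + ord('5') − ord('0') = 57
'q': a..z range, 26 + ord('q') − ord('a') = 42
'I': A..Z range, ord('I') − ord('A') = 8
'z': a..z range, 26 + ord('z') − ord('a') = 51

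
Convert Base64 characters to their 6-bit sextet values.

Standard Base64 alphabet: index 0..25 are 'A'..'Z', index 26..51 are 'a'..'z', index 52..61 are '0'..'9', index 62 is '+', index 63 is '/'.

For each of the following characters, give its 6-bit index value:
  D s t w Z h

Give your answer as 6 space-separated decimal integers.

Answer: 3 44 45 48 25 33

Derivation:
'D': A..Z range, ord('D') − ord('A') = 3
's': a..z range, 26 + ord('s') − ord('a') = 44
't': a..z range, 26 + ord('t') − ord('a') = 45
'w': a..z range, 26 + ord('w') − ord('a') = 48
'Z': A..Z range, ord('Z') − ord('A') = 25
'h': a..z range, 26 + ord('h') − ord('a') = 33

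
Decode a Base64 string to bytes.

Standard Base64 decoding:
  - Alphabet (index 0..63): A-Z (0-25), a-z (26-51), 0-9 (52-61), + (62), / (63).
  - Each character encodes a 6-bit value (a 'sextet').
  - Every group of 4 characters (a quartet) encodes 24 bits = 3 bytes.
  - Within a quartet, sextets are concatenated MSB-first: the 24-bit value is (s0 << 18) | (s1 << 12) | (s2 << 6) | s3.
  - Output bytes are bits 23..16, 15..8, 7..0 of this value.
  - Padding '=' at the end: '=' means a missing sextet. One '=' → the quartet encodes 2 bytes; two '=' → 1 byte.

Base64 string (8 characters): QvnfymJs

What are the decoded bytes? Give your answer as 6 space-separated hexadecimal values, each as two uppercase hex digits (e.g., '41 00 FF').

After char 0 ('Q'=16): chars_in_quartet=1 acc=0x10 bytes_emitted=0
After char 1 ('v'=47): chars_in_quartet=2 acc=0x42F bytes_emitted=0
After char 2 ('n'=39): chars_in_quartet=3 acc=0x10BE7 bytes_emitted=0
After char 3 ('f'=31): chars_in_quartet=4 acc=0x42F9DF -> emit 42 F9 DF, reset; bytes_emitted=3
After char 4 ('y'=50): chars_in_quartet=1 acc=0x32 bytes_emitted=3
After char 5 ('m'=38): chars_in_quartet=2 acc=0xCA6 bytes_emitted=3
After char 6 ('J'=9): chars_in_quartet=3 acc=0x32989 bytes_emitted=3
After char 7 ('s'=44): chars_in_quartet=4 acc=0xCA626C -> emit CA 62 6C, reset; bytes_emitted=6

Answer: 42 F9 DF CA 62 6C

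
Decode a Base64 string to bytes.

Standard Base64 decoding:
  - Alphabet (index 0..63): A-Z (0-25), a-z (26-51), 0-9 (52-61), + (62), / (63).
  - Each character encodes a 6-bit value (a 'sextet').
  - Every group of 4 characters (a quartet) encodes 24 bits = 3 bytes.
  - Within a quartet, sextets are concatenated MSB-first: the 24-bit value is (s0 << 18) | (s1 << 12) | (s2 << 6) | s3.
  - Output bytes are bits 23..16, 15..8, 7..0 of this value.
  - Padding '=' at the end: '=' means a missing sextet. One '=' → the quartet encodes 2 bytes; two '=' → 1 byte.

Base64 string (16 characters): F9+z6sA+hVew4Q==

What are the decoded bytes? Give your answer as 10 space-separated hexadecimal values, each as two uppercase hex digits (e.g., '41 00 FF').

After char 0 ('F'=5): chars_in_quartet=1 acc=0x5 bytes_emitted=0
After char 1 ('9'=61): chars_in_quartet=2 acc=0x17D bytes_emitted=0
After char 2 ('+'=62): chars_in_quartet=3 acc=0x5F7E bytes_emitted=0
After char 3 ('z'=51): chars_in_quartet=4 acc=0x17DFB3 -> emit 17 DF B3, reset; bytes_emitted=3
After char 4 ('6'=58): chars_in_quartet=1 acc=0x3A bytes_emitted=3
After char 5 ('s'=44): chars_in_quartet=2 acc=0xEAC bytes_emitted=3
After char 6 ('A'=0): chars_in_quartet=3 acc=0x3AB00 bytes_emitted=3
After char 7 ('+'=62): chars_in_quartet=4 acc=0xEAC03E -> emit EA C0 3E, reset; bytes_emitted=6
After char 8 ('h'=33): chars_in_quartet=1 acc=0x21 bytes_emitted=6
After char 9 ('V'=21): chars_in_quartet=2 acc=0x855 bytes_emitted=6
After char 10 ('e'=30): chars_in_quartet=3 acc=0x2155E bytes_emitted=6
After char 11 ('w'=48): chars_in_quartet=4 acc=0x8557B0 -> emit 85 57 B0, reset; bytes_emitted=9
After char 12 ('4'=56): chars_in_quartet=1 acc=0x38 bytes_emitted=9
After char 13 ('Q'=16): chars_in_quartet=2 acc=0xE10 bytes_emitted=9
Padding '==': partial quartet acc=0xE10 -> emit E1; bytes_emitted=10

Answer: 17 DF B3 EA C0 3E 85 57 B0 E1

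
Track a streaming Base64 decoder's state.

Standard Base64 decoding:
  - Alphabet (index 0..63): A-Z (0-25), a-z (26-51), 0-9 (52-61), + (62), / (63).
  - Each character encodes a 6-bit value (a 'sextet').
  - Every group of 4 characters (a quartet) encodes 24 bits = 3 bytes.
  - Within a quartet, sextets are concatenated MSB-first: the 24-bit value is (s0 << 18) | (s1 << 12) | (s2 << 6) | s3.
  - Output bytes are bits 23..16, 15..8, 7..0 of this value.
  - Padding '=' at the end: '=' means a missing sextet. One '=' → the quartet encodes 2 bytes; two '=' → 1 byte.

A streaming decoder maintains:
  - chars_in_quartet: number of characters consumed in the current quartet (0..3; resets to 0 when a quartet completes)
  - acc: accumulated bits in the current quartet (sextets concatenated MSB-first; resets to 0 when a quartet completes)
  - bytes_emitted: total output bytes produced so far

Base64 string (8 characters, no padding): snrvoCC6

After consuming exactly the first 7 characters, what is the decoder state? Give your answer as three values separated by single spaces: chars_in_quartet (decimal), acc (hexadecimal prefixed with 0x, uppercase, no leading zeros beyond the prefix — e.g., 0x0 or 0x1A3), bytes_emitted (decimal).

After char 0 ('s'=44): chars_in_quartet=1 acc=0x2C bytes_emitted=0
After char 1 ('n'=39): chars_in_quartet=2 acc=0xB27 bytes_emitted=0
After char 2 ('r'=43): chars_in_quartet=3 acc=0x2C9EB bytes_emitted=0
After char 3 ('v'=47): chars_in_quartet=4 acc=0xB27AEF -> emit B2 7A EF, reset; bytes_emitted=3
After char 4 ('o'=40): chars_in_quartet=1 acc=0x28 bytes_emitted=3
After char 5 ('C'=2): chars_in_quartet=2 acc=0xA02 bytes_emitted=3
After char 6 ('C'=2): chars_in_quartet=3 acc=0x28082 bytes_emitted=3

Answer: 3 0x28082 3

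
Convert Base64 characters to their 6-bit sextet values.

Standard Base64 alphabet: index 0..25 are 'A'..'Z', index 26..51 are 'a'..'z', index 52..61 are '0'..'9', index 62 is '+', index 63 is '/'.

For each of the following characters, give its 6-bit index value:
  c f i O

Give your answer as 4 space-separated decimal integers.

'c': a..z range, 26 + ord('c') − ord('a') = 28
'f': a..z range, 26 + ord('f') − ord('a') = 31
'i': a..z range, 26 + ord('i') − ord('a') = 34
'O': A..Z range, ord('O') − ord('A') = 14

Answer: 28 31 34 14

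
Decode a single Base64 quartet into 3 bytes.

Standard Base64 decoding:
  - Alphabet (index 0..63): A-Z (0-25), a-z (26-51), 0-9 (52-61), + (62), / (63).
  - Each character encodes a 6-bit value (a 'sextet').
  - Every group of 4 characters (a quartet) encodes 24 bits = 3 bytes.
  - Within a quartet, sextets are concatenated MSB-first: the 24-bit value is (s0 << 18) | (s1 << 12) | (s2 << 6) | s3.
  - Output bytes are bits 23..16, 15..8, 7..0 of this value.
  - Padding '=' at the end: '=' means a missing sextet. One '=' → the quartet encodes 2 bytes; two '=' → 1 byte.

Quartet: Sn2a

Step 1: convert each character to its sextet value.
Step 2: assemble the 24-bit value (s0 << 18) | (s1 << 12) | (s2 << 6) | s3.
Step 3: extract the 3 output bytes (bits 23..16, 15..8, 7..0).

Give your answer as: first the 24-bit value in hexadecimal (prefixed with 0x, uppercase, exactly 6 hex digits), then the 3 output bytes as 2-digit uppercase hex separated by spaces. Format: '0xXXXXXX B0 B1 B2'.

Answer: 0x4A7D9A 4A 7D 9A

Derivation:
Sextets: S=18, n=39, 2=54, a=26
24-bit: (18<<18) | (39<<12) | (54<<6) | 26
      = 0x480000 | 0x027000 | 0x000D80 | 0x00001A
      = 0x4A7D9A
Bytes: (v>>16)&0xFF=4A, (v>>8)&0xFF=7D, v&0xFF=9A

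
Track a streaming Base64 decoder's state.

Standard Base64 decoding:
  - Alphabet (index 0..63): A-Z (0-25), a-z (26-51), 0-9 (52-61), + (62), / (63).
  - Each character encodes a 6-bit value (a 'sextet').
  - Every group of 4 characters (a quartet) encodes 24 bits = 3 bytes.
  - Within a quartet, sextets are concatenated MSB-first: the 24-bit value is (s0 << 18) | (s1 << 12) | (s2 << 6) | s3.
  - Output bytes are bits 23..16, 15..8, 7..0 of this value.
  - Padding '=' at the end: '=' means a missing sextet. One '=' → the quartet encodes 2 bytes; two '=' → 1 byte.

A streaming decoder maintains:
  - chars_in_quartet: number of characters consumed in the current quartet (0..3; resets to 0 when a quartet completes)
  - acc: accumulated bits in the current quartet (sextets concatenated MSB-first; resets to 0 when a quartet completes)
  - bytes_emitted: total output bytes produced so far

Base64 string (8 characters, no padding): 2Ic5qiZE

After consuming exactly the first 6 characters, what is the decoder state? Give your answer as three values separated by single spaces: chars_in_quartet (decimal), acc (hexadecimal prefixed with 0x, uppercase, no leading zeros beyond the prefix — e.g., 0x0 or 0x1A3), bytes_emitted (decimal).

Answer: 2 0xAA2 3

Derivation:
After char 0 ('2'=54): chars_in_quartet=1 acc=0x36 bytes_emitted=0
After char 1 ('I'=8): chars_in_quartet=2 acc=0xD88 bytes_emitted=0
After char 2 ('c'=28): chars_in_quartet=3 acc=0x3621C bytes_emitted=0
After char 3 ('5'=57): chars_in_quartet=4 acc=0xD88739 -> emit D8 87 39, reset; bytes_emitted=3
After char 4 ('q'=42): chars_in_quartet=1 acc=0x2A bytes_emitted=3
After char 5 ('i'=34): chars_in_quartet=2 acc=0xAA2 bytes_emitted=3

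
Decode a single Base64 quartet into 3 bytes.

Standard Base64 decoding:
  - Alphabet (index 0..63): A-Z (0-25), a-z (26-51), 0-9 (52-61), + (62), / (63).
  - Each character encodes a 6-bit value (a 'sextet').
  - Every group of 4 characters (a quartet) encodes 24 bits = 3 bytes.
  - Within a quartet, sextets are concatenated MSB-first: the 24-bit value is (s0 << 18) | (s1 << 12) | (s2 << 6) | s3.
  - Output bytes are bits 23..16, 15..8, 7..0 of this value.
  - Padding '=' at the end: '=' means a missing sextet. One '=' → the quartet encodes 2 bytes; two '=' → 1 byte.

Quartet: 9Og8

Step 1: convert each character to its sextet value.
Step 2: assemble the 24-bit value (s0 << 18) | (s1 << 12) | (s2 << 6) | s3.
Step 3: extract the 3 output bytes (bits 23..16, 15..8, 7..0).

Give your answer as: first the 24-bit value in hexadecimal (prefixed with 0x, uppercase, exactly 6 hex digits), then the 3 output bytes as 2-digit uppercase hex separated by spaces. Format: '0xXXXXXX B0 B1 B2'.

Sextets: 9=61, O=14, g=32, 8=60
24-bit: (61<<18) | (14<<12) | (32<<6) | 60
      = 0xF40000 | 0x00E000 | 0x000800 | 0x00003C
      = 0xF4E83C
Bytes: (v>>16)&0xFF=F4, (v>>8)&0xFF=E8, v&0xFF=3C

Answer: 0xF4E83C F4 E8 3C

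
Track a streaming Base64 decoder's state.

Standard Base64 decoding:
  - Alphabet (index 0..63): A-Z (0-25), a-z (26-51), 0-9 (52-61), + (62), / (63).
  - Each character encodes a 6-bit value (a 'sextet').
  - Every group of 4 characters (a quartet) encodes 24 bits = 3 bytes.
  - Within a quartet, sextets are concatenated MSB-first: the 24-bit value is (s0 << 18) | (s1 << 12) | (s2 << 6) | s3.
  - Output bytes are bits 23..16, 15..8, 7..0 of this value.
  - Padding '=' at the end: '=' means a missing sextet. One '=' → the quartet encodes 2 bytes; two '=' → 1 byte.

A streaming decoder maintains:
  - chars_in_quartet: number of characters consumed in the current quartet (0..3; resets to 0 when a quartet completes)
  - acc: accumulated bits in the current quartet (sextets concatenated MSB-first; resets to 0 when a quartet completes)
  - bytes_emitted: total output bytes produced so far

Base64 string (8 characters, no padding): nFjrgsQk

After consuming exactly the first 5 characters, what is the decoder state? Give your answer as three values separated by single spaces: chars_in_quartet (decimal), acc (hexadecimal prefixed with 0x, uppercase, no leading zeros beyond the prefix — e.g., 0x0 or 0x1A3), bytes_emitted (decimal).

After char 0 ('n'=39): chars_in_quartet=1 acc=0x27 bytes_emitted=0
After char 1 ('F'=5): chars_in_quartet=2 acc=0x9C5 bytes_emitted=0
After char 2 ('j'=35): chars_in_quartet=3 acc=0x27163 bytes_emitted=0
After char 3 ('r'=43): chars_in_quartet=4 acc=0x9C58EB -> emit 9C 58 EB, reset; bytes_emitted=3
After char 4 ('g'=32): chars_in_quartet=1 acc=0x20 bytes_emitted=3

Answer: 1 0x20 3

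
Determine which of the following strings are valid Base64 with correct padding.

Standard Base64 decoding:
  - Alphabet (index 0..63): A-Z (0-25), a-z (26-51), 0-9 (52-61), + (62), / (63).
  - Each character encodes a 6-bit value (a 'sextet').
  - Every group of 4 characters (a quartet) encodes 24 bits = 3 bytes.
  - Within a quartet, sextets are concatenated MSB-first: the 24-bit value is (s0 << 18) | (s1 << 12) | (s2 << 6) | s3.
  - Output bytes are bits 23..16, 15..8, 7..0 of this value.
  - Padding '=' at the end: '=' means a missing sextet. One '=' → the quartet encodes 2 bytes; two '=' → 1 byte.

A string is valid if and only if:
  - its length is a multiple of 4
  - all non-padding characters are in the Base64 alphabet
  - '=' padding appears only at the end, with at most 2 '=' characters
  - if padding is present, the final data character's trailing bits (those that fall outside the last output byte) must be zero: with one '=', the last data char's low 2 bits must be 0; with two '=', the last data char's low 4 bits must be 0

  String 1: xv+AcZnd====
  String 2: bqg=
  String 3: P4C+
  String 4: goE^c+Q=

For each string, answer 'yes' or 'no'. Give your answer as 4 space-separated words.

String 1: 'xv+AcZnd====' → invalid (4 pad chars (max 2))
String 2: 'bqg=' → valid
String 3: 'P4C+' → valid
String 4: 'goE^c+Q=' → invalid (bad char(s): ['^'])

Answer: no yes yes no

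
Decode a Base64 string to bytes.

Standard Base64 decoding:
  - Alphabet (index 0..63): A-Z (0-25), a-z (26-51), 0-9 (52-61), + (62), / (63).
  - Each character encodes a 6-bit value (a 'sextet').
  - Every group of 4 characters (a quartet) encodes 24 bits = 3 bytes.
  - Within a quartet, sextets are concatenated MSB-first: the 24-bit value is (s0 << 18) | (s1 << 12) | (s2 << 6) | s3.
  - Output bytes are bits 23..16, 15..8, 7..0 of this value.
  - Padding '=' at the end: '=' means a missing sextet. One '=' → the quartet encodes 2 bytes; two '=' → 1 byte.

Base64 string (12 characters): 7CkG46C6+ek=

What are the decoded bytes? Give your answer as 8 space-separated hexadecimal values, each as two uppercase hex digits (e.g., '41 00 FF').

After char 0 ('7'=59): chars_in_quartet=1 acc=0x3B bytes_emitted=0
After char 1 ('C'=2): chars_in_quartet=2 acc=0xEC2 bytes_emitted=0
After char 2 ('k'=36): chars_in_quartet=3 acc=0x3B0A4 bytes_emitted=0
After char 3 ('G'=6): chars_in_quartet=4 acc=0xEC2906 -> emit EC 29 06, reset; bytes_emitted=3
After char 4 ('4'=56): chars_in_quartet=1 acc=0x38 bytes_emitted=3
After char 5 ('6'=58): chars_in_quartet=2 acc=0xE3A bytes_emitted=3
After char 6 ('C'=2): chars_in_quartet=3 acc=0x38E82 bytes_emitted=3
After char 7 ('6'=58): chars_in_quartet=4 acc=0xE3A0BA -> emit E3 A0 BA, reset; bytes_emitted=6
After char 8 ('+'=62): chars_in_quartet=1 acc=0x3E bytes_emitted=6
After char 9 ('e'=30): chars_in_quartet=2 acc=0xF9E bytes_emitted=6
After char 10 ('k'=36): chars_in_quartet=3 acc=0x3E7A4 bytes_emitted=6
Padding '=': partial quartet acc=0x3E7A4 -> emit F9 E9; bytes_emitted=8

Answer: EC 29 06 E3 A0 BA F9 E9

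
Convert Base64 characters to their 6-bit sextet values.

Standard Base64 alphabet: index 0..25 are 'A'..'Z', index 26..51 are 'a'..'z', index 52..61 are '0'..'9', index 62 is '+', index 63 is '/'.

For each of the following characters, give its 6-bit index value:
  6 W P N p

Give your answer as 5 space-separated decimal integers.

Answer: 58 22 15 13 41

Derivation:
'6': 0..9 range, 52 + ord('6') − ord('0') = 58
'W': A..Z range, ord('W') − ord('A') = 22
'P': A..Z range, ord('P') − ord('A') = 15
'N': A..Z range, ord('N') − ord('A') = 13
'p': a..z range, 26 + ord('p') − ord('a') = 41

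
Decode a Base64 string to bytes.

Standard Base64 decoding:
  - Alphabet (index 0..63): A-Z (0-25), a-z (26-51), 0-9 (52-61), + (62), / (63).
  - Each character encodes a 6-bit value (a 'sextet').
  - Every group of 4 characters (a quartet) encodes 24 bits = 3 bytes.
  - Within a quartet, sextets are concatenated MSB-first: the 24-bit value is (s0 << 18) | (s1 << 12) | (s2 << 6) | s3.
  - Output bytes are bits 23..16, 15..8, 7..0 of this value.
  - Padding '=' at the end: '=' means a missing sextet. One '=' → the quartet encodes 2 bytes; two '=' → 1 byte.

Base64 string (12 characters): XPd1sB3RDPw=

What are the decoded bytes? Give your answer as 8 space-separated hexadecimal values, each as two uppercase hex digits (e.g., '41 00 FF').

After char 0 ('X'=23): chars_in_quartet=1 acc=0x17 bytes_emitted=0
After char 1 ('P'=15): chars_in_quartet=2 acc=0x5CF bytes_emitted=0
After char 2 ('d'=29): chars_in_quartet=3 acc=0x173DD bytes_emitted=0
After char 3 ('1'=53): chars_in_quartet=4 acc=0x5CF775 -> emit 5C F7 75, reset; bytes_emitted=3
After char 4 ('s'=44): chars_in_quartet=1 acc=0x2C bytes_emitted=3
After char 5 ('B'=1): chars_in_quartet=2 acc=0xB01 bytes_emitted=3
After char 6 ('3'=55): chars_in_quartet=3 acc=0x2C077 bytes_emitted=3
After char 7 ('R'=17): chars_in_quartet=4 acc=0xB01DD1 -> emit B0 1D D1, reset; bytes_emitted=6
After char 8 ('D'=3): chars_in_quartet=1 acc=0x3 bytes_emitted=6
After char 9 ('P'=15): chars_in_quartet=2 acc=0xCF bytes_emitted=6
After char 10 ('w'=48): chars_in_quartet=3 acc=0x33F0 bytes_emitted=6
Padding '=': partial quartet acc=0x33F0 -> emit 0C FC; bytes_emitted=8

Answer: 5C F7 75 B0 1D D1 0C FC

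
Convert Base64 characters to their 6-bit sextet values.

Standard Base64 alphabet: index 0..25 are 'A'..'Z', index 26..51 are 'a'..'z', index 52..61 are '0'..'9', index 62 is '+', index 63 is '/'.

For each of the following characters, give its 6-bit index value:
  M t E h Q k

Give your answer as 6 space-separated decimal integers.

Answer: 12 45 4 33 16 36

Derivation:
'M': A..Z range, ord('M') − ord('A') = 12
't': a..z range, 26 + ord('t') − ord('a') = 45
'E': A..Z range, ord('E') − ord('A') = 4
'h': a..z range, 26 + ord('h') − ord('a') = 33
'Q': A..Z range, ord('Q') − ord('A') = 16
'k': a..z range, 26 + ord('k') − ord('a') = 36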